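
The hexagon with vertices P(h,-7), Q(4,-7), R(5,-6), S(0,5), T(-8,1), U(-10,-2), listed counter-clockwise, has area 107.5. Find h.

-3

Write out the shoelace sum; only the two edges meeting at P involve h:
2·Area = [((-10)·(-7) − h·(-2)) + (h·(-7) − 4·(-7))] + 102
       = -5·h + 200 = 215
⇒ h = -3.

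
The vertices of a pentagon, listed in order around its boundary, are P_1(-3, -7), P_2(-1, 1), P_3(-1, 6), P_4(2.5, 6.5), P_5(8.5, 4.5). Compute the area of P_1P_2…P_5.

63.25

P_1→P_2: (-3)(1) − (-1)(-7) = -10
P_2→P_3: (-1)(6) − (-1)(1) = -5
P_3→P_4: (-1)(6.5) − (2.5)(6) = -21.5
P_4→P_5: (2.5)(4.5) − (8.5)(6.5) = -44
P_5→P_1: (8.5)(-7) − (-3)(4.5) = -46
Σ = -126.5
Area = |Σ|/2 = 63.25.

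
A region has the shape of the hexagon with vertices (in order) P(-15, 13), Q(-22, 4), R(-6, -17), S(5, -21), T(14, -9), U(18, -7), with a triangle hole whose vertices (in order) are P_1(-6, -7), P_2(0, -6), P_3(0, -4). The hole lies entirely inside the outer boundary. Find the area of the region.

Outer boundary:
Σ = (226) + (398) + (211) + (249) + (64) + (129) = 1277
Area = |Σ|/2 = 638.5.
Hole:
Cross-terms: 36, 0, -24  ⇒  Σ = 12
Area = |Σ|/2 = 6.
Net area = 638.5 − 6 = 632.5.

632.5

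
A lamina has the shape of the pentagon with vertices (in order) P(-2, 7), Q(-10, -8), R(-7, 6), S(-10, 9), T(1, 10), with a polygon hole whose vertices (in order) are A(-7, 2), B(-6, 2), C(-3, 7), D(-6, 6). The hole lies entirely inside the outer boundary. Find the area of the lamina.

49.5

Outer boundary:
Apply the surveyor's formula: 2A = Σ (x_i·y_{i+1} − x_{i+1}·y_i), indices taken mod 5.
Cross-terms: 86, -116, -3, -109, 27  ⇒  Σ = -115
Area = |Σ|/2 = 57.5.
Hole:
Apply the shoelace (surveyor's) formula: 2A = Σ (x_i·y_{i+1} − x_{i+1}·y_i), indices taken mod 4.
A→B: (-7)(2) − (-6)(2) = -2
B→C: (-6)(7) − (-3)(2) = -36
C→D: (-3)(6) − (-6)(7) = 24
D→A: (-6)(2) − (-7)(6) = 30
Σ = 16
Area = |Σ|/2 = 8.
Net area = 57.5 − 8 = 49.5.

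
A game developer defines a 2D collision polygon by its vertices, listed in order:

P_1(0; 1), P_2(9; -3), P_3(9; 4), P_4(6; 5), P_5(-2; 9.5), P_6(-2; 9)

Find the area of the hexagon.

70.5

Apply Gauss's area formula: 2A = Σ (x_i·y_{i+1} − x_{i+1}·y_i), indices taken mod 6.
P_1→P_2: (0)(-3) − (9)(1) = -9
P_2→P_3: (9)(4) − (9)(-3) = 63
P_3→P_4: (9)(5) − (6)(4) = 21
P_4→P_5: (6)(9.5) − (-2)(5) = 67
P_5→P_6: (-2)(9) − (-2)(9.5) = 1
P_6→P_1: (-2)(1) − (0)(9) = -2
Σ = 141
Area = |Σ|/2 = 70.5.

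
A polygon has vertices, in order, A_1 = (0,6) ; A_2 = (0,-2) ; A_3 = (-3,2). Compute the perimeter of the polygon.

18

|A_1A_2| = √((0)² + (-8)²) = √64 = 8
|A_2A_3| = √((-3)² + (4)²) = √25 = 5
|A_3A_1| = √((3)² + (4)²) = √25 = 5
Perimeter = 8 + 5 + 5 = 18.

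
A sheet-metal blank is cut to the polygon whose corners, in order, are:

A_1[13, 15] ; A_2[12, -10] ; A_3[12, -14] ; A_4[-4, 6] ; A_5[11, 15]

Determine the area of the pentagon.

249

Apply the shoelace formula: 2A = Σ (x_i·y_{i+1} − x_{i+1}·y_i), indices taken mod 5.
Σ = (-310) + (-48) + (16) + (-126) + (-30) = -498
Area = |Σ|/2 = 249.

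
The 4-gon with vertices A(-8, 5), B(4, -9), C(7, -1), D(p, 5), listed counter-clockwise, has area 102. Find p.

Write out the shoelace sum; only the two edges meeting at D involve p:
2·Area = [(7·5 − p·(-1)) + (p·5 − (-8)·5)] + 111
       = 6·p + 186 = 204
⇒ p = 3.

3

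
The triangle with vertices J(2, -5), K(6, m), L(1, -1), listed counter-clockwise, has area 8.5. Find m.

-4

The doubled signed area Σ (x_i y_{i+1} − x_{i+1} y_i) is linear in m.
With m=0 it equals 21; the coefficient of m is 1 (from the two edges through K).
So 1·m + 21 = 2·8.5 = 17 ⇒ m = -4.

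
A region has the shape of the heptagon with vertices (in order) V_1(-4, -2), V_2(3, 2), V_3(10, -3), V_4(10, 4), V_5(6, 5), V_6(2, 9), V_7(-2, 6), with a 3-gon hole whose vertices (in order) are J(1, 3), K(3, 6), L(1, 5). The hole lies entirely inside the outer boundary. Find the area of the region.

Outer boundary:
Apply the shoelace (surveyor's) formula: 2A = Σ (x_i·y_{i+1} − x_{i+1}·y_i), indices taken mod 7.
Σ = (-2) + (-29) + (70) + (26) + (44) + (30) + (28) = 167
Area = |Σ|/2 = 83.5.
Hole:
Apply the surveyor's formula: 2A = Σ (x_i·y_{i+1} − x_{i+1}·y_i), indices taken mod 3.
Σ = (-3) + (9) + (-2) = 4
Area = |Σ|/2 = 2.
Net area = 83.5 − 2 = 81.5.

81.5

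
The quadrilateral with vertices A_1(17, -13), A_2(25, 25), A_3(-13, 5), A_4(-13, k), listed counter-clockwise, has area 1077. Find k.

The doubled signed area Σ (x_i y_{i+1} − x_{i+1} y_i) is linear in k.
With k=0 it equals 1434; the coefficient of k is -30 (from the two edges through A_4).
So -30·k + 1434 = 2·1077 = 2154 ⇒ k = -24.

-24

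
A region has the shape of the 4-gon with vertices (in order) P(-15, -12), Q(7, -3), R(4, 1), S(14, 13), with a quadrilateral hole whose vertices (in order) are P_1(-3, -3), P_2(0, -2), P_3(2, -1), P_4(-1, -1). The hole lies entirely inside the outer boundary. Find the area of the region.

Outer boundary:
Apply the shoelace (surveyor's) formula: 2A = Σ (x_i·y_{i+1} − x_{i+1}·y_i), indices taken mod 4.
Σ = (129) + (19) + (38) + (27) = 213
Area = |Σ|/2 = 106.5.
Hole:
Apply the surveyor's formula: 2A = Σ (x_i·y_{i+1} − x_{i+1}·y_i), indices taken mod 4.
Σ = (6) + (4) + (-3) + (0) = 7
Area = |Σ|/2 = 3.5.
Net area = 106.5 − 3.5 = 103.

103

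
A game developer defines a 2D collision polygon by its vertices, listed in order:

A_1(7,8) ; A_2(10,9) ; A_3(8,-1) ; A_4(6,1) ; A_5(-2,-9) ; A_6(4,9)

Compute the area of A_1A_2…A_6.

75

Apply Gauss's area formula: 2A = Σ (x_i·y_{i+1} − x_{i+1}·y_i), indices taken mod 6.
Σ = (-17) + (-82) + (14) + (-52) + (18) + (-31) = -150
Area = |Σ|/2 = 75.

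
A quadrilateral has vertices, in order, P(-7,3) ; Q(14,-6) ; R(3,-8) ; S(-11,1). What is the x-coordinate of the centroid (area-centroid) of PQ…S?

30/41

Apply Gauss's area formula. First the cross-terms c_i = x_i·y_{i+1} − x_{i+1}·y_i:
  0, -94, -85, -26  ⇒  2A = -205, A = -102.5.
Then Σ (x_i + x_{i+1})·c_i = -450, so x̄ = -450 / (6·(-102.5)) = 30/41.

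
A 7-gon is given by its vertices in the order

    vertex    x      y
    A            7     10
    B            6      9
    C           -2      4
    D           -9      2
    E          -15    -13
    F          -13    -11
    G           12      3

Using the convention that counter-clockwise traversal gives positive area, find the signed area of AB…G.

206

Apply the surveyor's formula: 2A = Σ (x_i·y_{i+1} − x_{i+1}·y_i), indices taken mod 7.
Σ = (3) + (42) + (32) + (147) + (-4) + (93) + (99) = 412
Signed area = Σ/2 = 206 (positive ⇒ counter-clockwise traversal).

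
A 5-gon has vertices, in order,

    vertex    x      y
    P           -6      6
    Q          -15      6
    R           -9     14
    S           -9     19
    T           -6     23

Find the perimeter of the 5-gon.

|PQ| = √((-9)² + (0)²) = √81 = 9
|QR| = √((6)² + (8)²) = √100 = 10
|RS| = √((0)² + (5)²) = √25 = 5
|ST| = √((3)² + (4)²) = √25 = 5
|TP| = √((0)² + (-17)²) = √289 = 17
Perimeter = 9 + 10 + 5 + 5 + 17 = 46.

46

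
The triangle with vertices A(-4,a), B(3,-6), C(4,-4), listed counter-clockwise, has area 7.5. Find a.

Write out the shoelace sum; only the two edges meeting at A involve a:
2·Area = [(4·a − (-4)·(-4)) + ((-4)·(-6) − 3·a)] + 12
       = 1·a + 20 = 15
⇒ a = -5.

-5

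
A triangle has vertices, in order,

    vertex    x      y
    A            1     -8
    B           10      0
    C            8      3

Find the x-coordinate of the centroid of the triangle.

Apply the shoelace formula. First the cross-terms c_i = x_i·y_{i+1} − x_{i+1}·y_i:
  80, 30, -67  ⇒  2A = 43, A = 21.5.
Then Σ (x_i + x_{i+1})·c_i = 817, so x̄ = 817 / (6·21.5) = 19/3.

19/3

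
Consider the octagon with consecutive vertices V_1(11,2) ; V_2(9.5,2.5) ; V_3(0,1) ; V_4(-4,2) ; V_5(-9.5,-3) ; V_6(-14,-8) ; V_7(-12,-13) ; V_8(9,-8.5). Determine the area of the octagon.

251.75

Apply the surveyor's formula: 2A = Σ (x_i·y_{i+1} − x_{i+1}·y_i), indices taken mod 8.
Cross-terms: 8.5, 9.5, 4, 31, 34, 86, 219, 111.5  ⇒  Σ = 503.5
Area = |Σ|/2 = 251.75.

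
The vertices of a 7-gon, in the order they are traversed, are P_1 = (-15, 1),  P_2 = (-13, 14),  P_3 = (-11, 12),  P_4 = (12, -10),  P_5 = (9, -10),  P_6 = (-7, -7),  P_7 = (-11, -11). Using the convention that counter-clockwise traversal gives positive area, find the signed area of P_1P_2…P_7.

-286

Apply the shoelace (surveyor's) formula: 2A = Σ (x_i·y_{i+1} − x_{i+1}·y_i), indices taken mod 7.
P_1→P_2: (-15)(14) − (-13)(1) = -197
P_2→P_3: (-13)(12) − (-11)(14) = -2
P_3→P_4: (-11)(-10) − (12)(12) = -34
P_4→P_5: (12)(-10) − (9)(-10) = -30
P_5→P_6: (9)(-7) − (-7)(-10) = -133
P_6→P_7: (-7)(-11) − (-11)(-7) = 0
P_7→P_1: (-11)(1) − (-15)(-11) = -176
Σ = -572
Signed area = Σ/2 = -286 (negative ⇒ clockwise traversal).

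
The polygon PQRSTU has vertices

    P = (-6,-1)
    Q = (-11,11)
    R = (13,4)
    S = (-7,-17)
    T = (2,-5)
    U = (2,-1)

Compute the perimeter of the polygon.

94

|PQ| = √((-5)² + (12)²) = √169 = 13
|QR| = √((24)² + (-7)²) = √625 = 25
|RS| = √((-20)² + (-21)²) = √841 = 29
|ST| = √((9)² + (12)²) = √225 = 15
|TU| = √((0)² + (4)²) = √16 = 4
|UP| = √((-8)² + (0)²) = √64 = 8
Perimeter = 13 + 25 + 29 + 15 + 4 + 8 = 94.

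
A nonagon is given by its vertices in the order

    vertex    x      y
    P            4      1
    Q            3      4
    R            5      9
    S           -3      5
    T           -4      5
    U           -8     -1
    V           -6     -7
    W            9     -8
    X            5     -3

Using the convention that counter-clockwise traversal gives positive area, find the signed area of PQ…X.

P→Q: (4)(4) − (3)(1) = 13
Q→R: (3)(9) − (5)(4) = 7
R→S: (5)(5) − (-3)(9) = 52
S→T: (-3)(5) − (-4)(5) = 5
T→U: (-4)(-1) − (-8)(5) = 44
U→V: (-8)(-7) − (-6)(-1) = 50
V→W: (-6)(-8) − (9)(-7) = 111
W→X: (9)(-3) − (5)(-8) = 13
X→P: (5)(1) − (4)(-3) = 17
Σ = 312
Signed area = Σ/2 = 156 (positive ⇒ counter-clockwise traversal).

156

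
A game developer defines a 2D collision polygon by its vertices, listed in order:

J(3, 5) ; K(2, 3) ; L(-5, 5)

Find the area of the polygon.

8

Σ = (-1) + (25) + (-40) = -16
Area = |Σ|/2 = 8.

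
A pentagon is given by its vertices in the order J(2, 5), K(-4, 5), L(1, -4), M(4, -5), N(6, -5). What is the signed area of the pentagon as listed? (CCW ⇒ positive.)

51

J→K: (2)(5) − (-4)(5) = 30
K→L: (-4)(-4) − (1)(5) = 11
L→M: (1)(-5) − (4)(-4) = 11
M→N: (4)(-5) − (6)(-5) = 10
N→J: (6)(5) − (2)(-5) = 40
Σ = 102
Signed area = Σ/2 = 51 (positive ⇒ counter-clockwise traversal).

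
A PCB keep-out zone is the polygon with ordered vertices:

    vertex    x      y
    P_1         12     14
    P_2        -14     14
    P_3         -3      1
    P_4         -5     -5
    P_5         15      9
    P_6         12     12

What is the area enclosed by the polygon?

Apply Gauss's area formula: 2A = Σ (x_i·y_{i+1} − x_{i+1}·y_i), indices taken mod 6.
Cross-terms: 364, 28, 20, 30, 72, 24  ⇒  Σ = 538
Area = |Σ|/2 = 269.

269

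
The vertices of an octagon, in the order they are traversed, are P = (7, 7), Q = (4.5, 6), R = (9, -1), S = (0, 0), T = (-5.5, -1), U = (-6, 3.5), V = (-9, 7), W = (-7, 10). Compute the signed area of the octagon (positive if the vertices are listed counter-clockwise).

Σ = (10.5) + (-58.5) + (0) + (0) + (-25.25) + (-10.5) + (-41) + (-119) = -243.75
Signed area = Σ/2 = -121.875 (negative ⇒ clockwise traversal).

-121.875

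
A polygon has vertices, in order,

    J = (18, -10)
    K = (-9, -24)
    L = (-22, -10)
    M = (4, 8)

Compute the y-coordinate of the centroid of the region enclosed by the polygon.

Apply Gauss's area formula. First the cross-terms c_i = x_i·y_{i+1} − x_{i+1}·y_i:
  -522, -438, -136, -184  ⇒  2A = -1280, A = -640.
Then Σ (y_i + y_{i+1})·c_i = 33280, so ȳ = 33280 / (6·(-640)) = -26/3.

-26/3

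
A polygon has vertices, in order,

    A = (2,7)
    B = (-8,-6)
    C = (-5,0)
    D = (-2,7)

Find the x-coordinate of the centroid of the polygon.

Apply the surveyor's formula. First the cross-terms c_i = x_i·y_{i+1} − x_{i+1}·y_i:
  44, -30, -35, -28  ⇒  2A = -49, A = -24.5.
Then Σ (x_i + x_{i+1})·c_i = 371, so x̄ = 371 / (6·(-24.5)) = -53/21.

-53/21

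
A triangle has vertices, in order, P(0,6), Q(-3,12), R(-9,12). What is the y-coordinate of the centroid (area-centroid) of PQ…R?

10

Apply the shoelace (surveyor's) formula. First the cross-terms c_i = x_i·y_{i+1} − x_{i+1}·y_i:
  18, 72, -54  ⇒  2A = 36, A = 18.
Then Σ (y_i + y_{i+1})·c_i = 1080, so ȳ = 1080 / (6·18) = 10.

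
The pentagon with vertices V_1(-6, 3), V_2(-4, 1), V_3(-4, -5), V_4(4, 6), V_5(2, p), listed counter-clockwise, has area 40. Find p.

Write out the shoelace sum; only the two edges meeting at V_5 involve p:
2·Area = [(4·p − 2·6) + (2·3 − (-6)·p)] + 26
       = 10·p + 20 = 80
⇒ p = 6.

6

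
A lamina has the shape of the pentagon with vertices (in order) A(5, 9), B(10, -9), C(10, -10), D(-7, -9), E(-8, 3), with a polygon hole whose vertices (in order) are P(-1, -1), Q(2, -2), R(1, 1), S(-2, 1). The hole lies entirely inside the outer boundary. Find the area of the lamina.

235.5

Outer boundary:
Σ = (-135) + (-10) + (-160) + (-93) + (-87) = -485
Area = |Σ|/2 = 242.5.
Hole:
Σ = (4) + (4) + (3) + (3) = 14
Area = |Σ|/2 = 7.
Net area = 242.5 − 7 = 235.5.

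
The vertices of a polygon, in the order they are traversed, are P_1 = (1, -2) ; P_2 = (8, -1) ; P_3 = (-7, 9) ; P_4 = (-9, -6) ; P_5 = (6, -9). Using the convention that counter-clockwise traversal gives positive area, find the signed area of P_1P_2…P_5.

Cross-terms: 15, 65, 123, 117, -3  ⇒  Σ = 317
Signed area = Σ/2 = 158.5 (positive ⇒ counter-clockwise traversal).

158.5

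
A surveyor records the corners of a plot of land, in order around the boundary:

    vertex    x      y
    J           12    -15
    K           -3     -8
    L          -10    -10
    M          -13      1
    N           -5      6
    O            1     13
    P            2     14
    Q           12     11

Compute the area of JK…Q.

Apply the shoelace formula: 2A = Σ (x_i·y_{i+1} − x_{i+1}·y_i), indices taken mod 8.
Cross-terms: -141, -50, -140, -73, -71, -12, -146, -312  ⇒  Σ = -945
Area = |Σ|/2 = 472.5.

472.5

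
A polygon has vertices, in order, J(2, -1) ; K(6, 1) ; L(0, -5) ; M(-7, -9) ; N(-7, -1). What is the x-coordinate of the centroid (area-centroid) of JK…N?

-217/78

Apply Gauss's area formula. First the cross-terms c_i = x_i·y_{i+1} − x_{i+1}·y_i:
  8, -30, -35, -56, 9  ⇒  2A = -104, A = -52.
Then Σ (x_i + x_{i+1})·c_i = 868, so x̄ = 868 / (6·(-52)) = -217/78.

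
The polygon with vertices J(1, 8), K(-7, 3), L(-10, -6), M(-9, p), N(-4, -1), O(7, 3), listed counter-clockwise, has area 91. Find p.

-8

Write out the shoelace sum; only the two edges meeting at M involve p:
2·Area = [((-10)·p − (-9)·(-6)) + ((-9)·(-1) − (-4)·p)] + 179
       = -6·p + 134 = 182
⇒ p = -8.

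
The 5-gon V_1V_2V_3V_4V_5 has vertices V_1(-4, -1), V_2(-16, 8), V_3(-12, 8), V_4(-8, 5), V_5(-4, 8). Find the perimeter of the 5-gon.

|V_1V_2| = √((-12)² + (9)²) = √225 = 15
|V_2V_3| = √((4)² + (0)²) = √16 = 4
|V_3V_4| = √((4)² + (-3)²) = √25 = 5
|V_4V_5| = √((4)² + (3)²) = √25 = 5
|V_5V_1| = √((0)² + (-9)²) = √81 = 9
Perimeter = 15 + 4 + 5 + 5 + 9 = 38.

38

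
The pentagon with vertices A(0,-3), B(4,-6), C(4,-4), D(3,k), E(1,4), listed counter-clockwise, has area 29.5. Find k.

6

The doubled signed area Σ (x_i y_{i+1} − x_{i+1} y_i) is linear in k.
With k=0 it equals 41; the coefficient of k is 3 (from the two edges through D).
So 3·k + 41 = 2·29.5 = 59 ⇒ k = 6.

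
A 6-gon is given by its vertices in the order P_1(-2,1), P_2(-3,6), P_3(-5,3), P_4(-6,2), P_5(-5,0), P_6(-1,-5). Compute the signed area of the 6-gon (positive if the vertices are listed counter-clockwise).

22

Apply the surveyor's formula: 2A = Σ (x_i·y_{i+1} − x_{i+1}·y_i), indices taken mod 6.
P_1→P_2: (-2)(6) − (-3)(1) = -9
P_2→P_3: (-3)(3) − (-5)(6) = 21
P_3→P_4: (-5)(2) − (-6)(3) = 8
P_4→P_5: (-6)(0) − (-5)(2) = 10
P_5→P_6: (-5)(-5) − (-1)(0) = 25
P_6→P_1: (-1)(1) − (-2)(-5) = -11
Σ = 44
Signed area = Σ/2 = 22 (positive ⇒ counter-clockwise traversal).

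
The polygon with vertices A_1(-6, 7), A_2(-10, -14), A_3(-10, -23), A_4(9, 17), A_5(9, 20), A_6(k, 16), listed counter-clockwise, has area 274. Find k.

0

Write out the shoelace sum; only the two edges meeting at A_6 involve k:
2·Area = [(9·16 − k·20) + (k·7 − (-6)·16)] + 308
       = -13·k + 548 = 548
⇒ k = 0.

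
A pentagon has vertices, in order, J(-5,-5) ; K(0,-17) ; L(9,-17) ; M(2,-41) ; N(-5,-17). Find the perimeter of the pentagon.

|JK| = √((5)² + (-12)²) = √169 = 13
|KL| = √((9)² + (0)²) = √81 = 9
|LM| = √((-7)² + (-24)²) = √625 = 25
|MN| = √((-7)² + (24)²) = √625 = 25
|NJ| = √((0)² + (12)²) = √144 = 12
Perimeter = 13 + 9 + 25 + 25 + 12 = 84.

84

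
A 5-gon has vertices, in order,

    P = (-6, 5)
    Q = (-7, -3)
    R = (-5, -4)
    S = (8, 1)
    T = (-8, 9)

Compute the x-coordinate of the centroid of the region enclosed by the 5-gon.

-320/187

Apply the shoelace (surveyor's) formula. First the cross-terms c_i = x_i·y_{i+1} − x_{i+1}·y_i:
  53, 13, 27, 80, 14  ⇒  2A = 187, A = 93.5.
Then Σ (x_i + x_{i+1})·c_i = -960, so x̄ = -960 / (6·93.5) = -320/187.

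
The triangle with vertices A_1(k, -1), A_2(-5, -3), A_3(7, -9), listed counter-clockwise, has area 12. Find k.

-5

The doubled signed area Σ (x_i y_{i+1} − x_{i+1} y_i) is linear in k.
With k=0 it equals 54; the coefficient of k is 6 (from the two edges through A_1).
So 6·k + 54 = 2·12 = 24 ⇒ k = -5.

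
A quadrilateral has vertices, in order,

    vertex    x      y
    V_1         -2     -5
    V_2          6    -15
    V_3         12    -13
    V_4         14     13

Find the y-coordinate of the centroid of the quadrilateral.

-29/9

Apply the shoelace formula. First the cross-terms c_i = x_i·y_{i+1} − x_{i+1}·y_i:
  60, 102, 338, -44  ⇒  2A = 456, A = 228.
Then Σ (y_i + y_{i+1})·c_i = -4408, so ȳ = -4408 / (6·228) = -29/9.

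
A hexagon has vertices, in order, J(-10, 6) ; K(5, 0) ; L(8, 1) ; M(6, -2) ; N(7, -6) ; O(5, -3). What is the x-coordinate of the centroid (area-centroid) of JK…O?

Apply Gauss's area formula. First the cross-terms c_i = x_i·y_{i+1} − x_{i+1}·y_i:
  -30, 5, -22, -22, 9, 0  ⇒  2A = -60, A = -30.
Then Σ (x_i + x_{i+1})·c_i = -271, so x̄ = -271 / (6·(-30)) = 271/180.

271/180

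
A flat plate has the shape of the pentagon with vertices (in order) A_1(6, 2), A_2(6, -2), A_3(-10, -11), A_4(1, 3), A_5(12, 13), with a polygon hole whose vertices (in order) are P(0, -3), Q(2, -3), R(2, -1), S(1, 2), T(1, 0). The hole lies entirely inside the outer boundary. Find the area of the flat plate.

98

Outer boundary:
Apply the shoelace formula: 2A = Σ (x_i·y_{i+1} − x_{i+1}·y_i), indices taken mod 5.
A_1→A_2: (6)(-2) − (6)(2) = -24
A_2→A_3: (6)(-11) − (-10)(-2) = -86
A_3→A_4: (-10)(3) − (1)(-11) = -19
A_4→A_5: (1)(13) − (12)(3) = -23
A_5→A_1: (12)(2) − (6)(13) = -54
Σ = -206
Area = |Σ|/2 = 103.
Hole:
Apply the shoelace formula: 2A = Σ (x_i·y_{i+1} − x_{i+1}·y_i), indices taken mod 5.
Σ = (6) + (4) + (5) + (-2) + (-3) = 10
Area = |Σ|/2 = 5.
Net area = 103 − 5 = 98.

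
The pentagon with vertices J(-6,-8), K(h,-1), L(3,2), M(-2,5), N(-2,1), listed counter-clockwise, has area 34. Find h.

1

The doubled signed area Σ (x_i y_{i+1} − x_{i+1} y_i) is linear in h.
With h=0 it equals 58; the coefficient of h is 10 (from the two edges through K).
So 10·h + 58 = 2·34 = 68 ⇒ h = 1.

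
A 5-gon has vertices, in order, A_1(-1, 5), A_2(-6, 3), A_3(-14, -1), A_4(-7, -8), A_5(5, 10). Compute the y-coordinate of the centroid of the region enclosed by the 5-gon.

Apply the shoelace formula. First the cross-terms c_i = x_i·y_{i+1} − x_{i+1}·y_i:
  27, 48, 105, -30, 35  ⇒  2A = 185, A = 92.5.
Then Σ (y_i + y_{i+1})·c_i = -168, so ȳ = -168 / (6·92.5) = -56/185.

-56/185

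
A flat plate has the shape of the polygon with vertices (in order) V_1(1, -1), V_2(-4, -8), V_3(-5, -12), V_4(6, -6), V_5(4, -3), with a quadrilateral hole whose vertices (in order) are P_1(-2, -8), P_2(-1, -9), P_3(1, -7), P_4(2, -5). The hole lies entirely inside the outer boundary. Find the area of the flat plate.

47

Outer boundary:
Apply the surveyor's formula: 2A = Σ (x_i·y_{i+1} − x_{i+1}·y_i), indices taken mod 5.
V_1→V_2: (1)(-8) − (-4)(-1) = -12
V_2→V_3: (-4)(-12) − (-5)(-8) = 8
V_3→V_4: (-5)(-6) − (6)(-12) = 102
V_4→V_5: (6)(-3) − (4)(-6) = 6
V_5→V_1: (4)(-1) − (1)(-3) = -1
Σ = 103
Area = |Σ|/2 = 51.5.
Hole:
Apply the shoelace (surveyor's) formula: 2A = Σ (x_i·y_{i+1} − x_{i+1}·y_i), indices taken mod 4.
Cross-terms: 10, 16, 9, -26  ⇒  Σ = 9
Area = |Σ|/2 = 4.5.
Net area = 51.5 − 4.5 = 47.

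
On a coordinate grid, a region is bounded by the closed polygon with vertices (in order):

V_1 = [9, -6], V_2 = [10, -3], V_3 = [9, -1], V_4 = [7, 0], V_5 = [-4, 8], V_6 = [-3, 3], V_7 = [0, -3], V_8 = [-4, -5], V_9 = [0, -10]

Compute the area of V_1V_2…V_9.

Apply the shoelace formula: 2A = Σ (x_i·y_{i+1} − x_{i+1}·y_i), indices taken mod 9.
V_1→V_2: (9)(-3) − (10)(-6) = 33
V_2→V_3: (10)(-1) − (9)(-3) = 17
V_3→V_4: (9)(0) − (7)(-1) = 7
V_4→V_5: (7)(8) − (-4)(0) = 56
V_5→V_6: (-4)(3) − (-3)(8) = 12
V_6→V_7: (-3)(-3) − (0)(3) = 9
V_7→V_8: (0)(-5) − (-4)(-3) = -12
V_8→V_9: (-4)(-10) − (0)(-5) = 40
V_9→V_1: (0)(-6) − (9)(-10) = 90
Σ = 252
Area = |Σ|/2 = 126.

126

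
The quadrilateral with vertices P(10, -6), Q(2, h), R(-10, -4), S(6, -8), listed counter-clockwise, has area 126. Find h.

The doubled signed area Σ (x_i y_{i+1} − x_{i+1} y_i) is linear in h.
With h=0 it equals 152; the coefficient of h is 20 (from the two edges through Q).
So 20·h + 152 = 2·126 = 252 ⇒ h = 5.

5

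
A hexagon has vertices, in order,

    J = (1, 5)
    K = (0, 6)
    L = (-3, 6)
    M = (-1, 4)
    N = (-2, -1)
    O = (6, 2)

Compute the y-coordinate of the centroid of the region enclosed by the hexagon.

Apply the shoelace formula. First the cross-terms c_i = x_i·y_{i+1} − x_{i+1}·y_i:
  6, 18, -6, 9, 2, 28  ⇒  2A = 57, A = 28.5.
Then Σ (y_i + y_{i+1})·c_i = 447, so ȳ = 447 / (6·28.5) = 149/57.

149/57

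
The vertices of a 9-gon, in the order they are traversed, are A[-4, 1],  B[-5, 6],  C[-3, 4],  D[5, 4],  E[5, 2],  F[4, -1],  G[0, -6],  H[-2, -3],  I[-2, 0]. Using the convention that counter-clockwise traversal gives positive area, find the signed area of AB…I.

Apply Gauss's area formula: 2A = Σ (x_i·y_{i+1} − x_{i+1}·y_i), indices taken mod 9.
Σ = (-19) + (-2) + (-32) + (-10) + (-13) + (-24) + (-12) + (-6) + (-2) = -120
Signed area = Σ/2 = -60 (negative ⇒ clockwise traversal).

-60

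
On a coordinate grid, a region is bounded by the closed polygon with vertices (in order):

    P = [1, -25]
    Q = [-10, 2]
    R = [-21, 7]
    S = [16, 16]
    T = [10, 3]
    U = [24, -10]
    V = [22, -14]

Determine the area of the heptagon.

Cross-terms: -248, -28, -448, -112, -172, -116, -536  ⇒  Σ = -1660
Area = |Σ|/2 = 830.

830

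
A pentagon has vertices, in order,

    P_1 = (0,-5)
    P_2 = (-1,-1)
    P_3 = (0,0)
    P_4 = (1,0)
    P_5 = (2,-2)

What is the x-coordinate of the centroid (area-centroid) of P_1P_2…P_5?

Apply the shoelace (surveyor's) formula. First the cross-terms c_i = x_i·y_{i+1} − x_{i+1}·y_i:
  -5, 0, 0, -2, -10  ⇒  2A = -17, A = -8.5.
Then Σ (x_i + x_{i+1})·c_i = -21, so x̄ = -21 / (6·(-8.5)) = 7/17.

7/17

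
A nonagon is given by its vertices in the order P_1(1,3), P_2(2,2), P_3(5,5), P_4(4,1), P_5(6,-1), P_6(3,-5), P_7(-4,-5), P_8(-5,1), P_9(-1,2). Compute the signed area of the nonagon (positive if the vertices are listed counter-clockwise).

-67

Apply the shoelace (surveyor's) formula: 2A = Σ (x_i·y_{i+1} − x_{i+1}·y_i), indices taken mod 9.
P_1→P_2: (1)(2) − (2)(3) = -4
P_2→P_3: (2)(5) − (5)(2) = 0
P_3→P_4: (5)(1) − (4)(5) = -15
P_4→P_5: (4)(-1) − (6)(1) = -10
P_5→P_6: (6)(-5) − (3)(-1) = -27
P_6→P_7: (3)(-5) − (-4)(-5) = -35
P_7→P_8: (-4)(1) − (-5)(-5) = -29
P_8→P_9: (-5)(2) − (-1)(1) = -9
P_9→P_1: (-1)(3) − (1)(2) = -5
Σ = -134
Signed area = Σ/2 = -67 (negative ⇒ clockwise traversal).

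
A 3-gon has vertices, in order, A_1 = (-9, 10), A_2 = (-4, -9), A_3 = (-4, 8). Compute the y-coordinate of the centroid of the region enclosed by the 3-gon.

3

Apply Gauss's area formula. First the cross-terms c_i = x_i·y_{i+1} − x_{i+1}·y_i:
  121, -68, 32  ⇒  2A = 85, A = 42.5.
Then Σ (y_i + y_{i+1})·c_i = 765, so ȳ = 765 / (6·42.5) = 3.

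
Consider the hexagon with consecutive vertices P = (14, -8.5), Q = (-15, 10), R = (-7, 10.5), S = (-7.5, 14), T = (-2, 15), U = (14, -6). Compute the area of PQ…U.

205.875

P→Q: (14)(10) − (-15)(-8.5) = 12.5
Q→R: (-15)(10.5) − (-7)(10) = -87.5
R→S: (-7)(14) − (-7.5)(10.5) = -19.25
S→T: (-7.5)(15) − (-2)(14) = -84.5
T→U: (-2)(-6) − (14)(15) = -198
U→P: (14)(-8.5) − (14)(-6) = -35
Σ = -411.75
Area = |Σ|/2 = 205.875.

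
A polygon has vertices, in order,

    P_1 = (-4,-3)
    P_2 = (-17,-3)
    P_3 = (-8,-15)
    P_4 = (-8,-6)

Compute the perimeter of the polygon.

42

|P_1P_2| = √((-13)² + (0)²) = √169 = 13
|P_2P_3| = √((9)² + (-12)²) = √225 = 15
|P_3P_4| = √((0)² + (9)²) = √81 = 9
|P_4P_1| = √((4)² + (3)²) = √25 = 5
Perimeter = 13 + 15 + 9 + 5 = 42.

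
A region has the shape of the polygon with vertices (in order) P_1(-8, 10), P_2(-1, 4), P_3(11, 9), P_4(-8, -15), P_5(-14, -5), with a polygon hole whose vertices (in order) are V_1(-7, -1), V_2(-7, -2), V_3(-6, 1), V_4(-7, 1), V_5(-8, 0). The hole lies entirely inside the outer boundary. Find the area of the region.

256.5

Outer boundary:
Apply Gauss's area formula: 2A = Σ (x_i·y_{i+1} − x_{i+1}·y_i), indices taken mod 5.
P_1→P_2: (-8)(4) − (-1)(10) = -22
P_2→P_3: (-1)(9) − (11)(4) = -53
P_3→P_4: (11)(-15) − (-8)(9) = -93
P_4→P_5: (-8)(-5) − (-14)(-15) = -170
P_5→P_1: (-14)(10) − (-8)(-5) = -180
Σ = -518
Area = |Σ|/2 = 259.
Hole:
Σ = (7) + (-19) + (1) + (8) + (8) = 5
Area = |Σ|/2 = 2.5.
Net area = 259 − 2.5 = 256.5.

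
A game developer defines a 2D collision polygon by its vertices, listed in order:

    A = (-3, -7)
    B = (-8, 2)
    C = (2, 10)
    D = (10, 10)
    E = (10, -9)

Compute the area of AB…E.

Apply the surveyor's formula: 2A = Σ (x_i·y_{i+1} − x_{i+1}·y_i), indices taken mod 5.
A→B: (-3)(2) − (-8)(-7) = -62
B→C: (-8)(10) − (2)(2) = -84
C→D: (2)(10) − (10)(10) = -80
D→E: (10)(-9) − (10)(10) = -190
E→A: (10)(-7) − (-3)(-9) = -97
Σ = -513
Area = |Σ|/2 = 256.5.

256.5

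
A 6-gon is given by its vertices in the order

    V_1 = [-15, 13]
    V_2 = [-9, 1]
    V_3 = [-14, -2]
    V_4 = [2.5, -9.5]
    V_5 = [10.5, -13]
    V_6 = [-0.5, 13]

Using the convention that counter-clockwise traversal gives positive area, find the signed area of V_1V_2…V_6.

328.875

Σ = (102) + (32) + (138) + (67.25) + (130) + (188.5) = 657.75
Signed area = Σ/2 = 328.875 (positive ⇒ counter-clockwise traversal).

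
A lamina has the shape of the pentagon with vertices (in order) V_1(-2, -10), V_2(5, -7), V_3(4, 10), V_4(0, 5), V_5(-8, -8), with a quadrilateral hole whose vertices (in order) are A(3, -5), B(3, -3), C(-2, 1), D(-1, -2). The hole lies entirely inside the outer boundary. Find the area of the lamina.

Outer boundary:
Apply the surveyor's formula: 2A = Σ (x_i·y_{i+1} − x_{i+1}·y_i), indices taken mod 5.
Σ = (64) + (78) + (20) + (40) + (64) = 266
Area = |Σ|/2 = 133.
Hole:
Σ = (6) + (-3) + (5) + (11) = 19
Area = |Σ|/2 = 9.5.
Net area = 133 − 9.5 = 123.5.

123.5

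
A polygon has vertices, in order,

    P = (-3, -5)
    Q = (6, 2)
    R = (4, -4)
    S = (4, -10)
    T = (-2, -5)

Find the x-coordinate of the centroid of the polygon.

15/7

Apply the shoelace (surveyor's) formula. First the cross-terms c_i = x_i·y_{i+1} − x_{i+1}·y_i:
  24, -32, -24, -40, -5  ⇒  2A = -77, A = -38.5.
Then Σ (x_i + x_{i+1})·c_i = -495, so x̄ = -495 / (6·(-38.5)) = 15/7.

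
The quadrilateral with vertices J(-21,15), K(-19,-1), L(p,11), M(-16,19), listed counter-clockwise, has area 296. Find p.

8

The doubled signed area Σ (x_i y_{i+1} − x_{i+1} y_i) is linear in p.
With p=0 it equals 432; the coefficient of p is 20 (from the two edges through L).
So 20·p + 432 = 2·296 = 592 ⇒ p = 8.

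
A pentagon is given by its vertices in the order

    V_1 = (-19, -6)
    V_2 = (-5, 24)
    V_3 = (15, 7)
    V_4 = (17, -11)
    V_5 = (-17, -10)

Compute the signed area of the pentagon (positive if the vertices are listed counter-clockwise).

Apply the surveyor's formula: 2A = Σ (x_i·y_{i+1} − x_{i+1}·y_i), indices taken mod 5.
Σ = (-486) + (-395) + (-284) + (-357) + (-88) = -1610
Signed area = Σ/2 = -805 (negative ⇒ clockwise traversal).

-805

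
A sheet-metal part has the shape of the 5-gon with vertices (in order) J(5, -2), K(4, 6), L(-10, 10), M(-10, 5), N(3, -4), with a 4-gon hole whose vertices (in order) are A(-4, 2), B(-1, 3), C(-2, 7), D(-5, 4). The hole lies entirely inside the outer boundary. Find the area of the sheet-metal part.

102.5

Outer boundary:
Apply the shoelace formula: 2A = Σ (x_i·y_{i+1} − x_{i+1}·y_i), indices taken mod 5.
Cross-terms: 38, 100, 50, 25, 14  ⇒  Σ = 227
Area = |Σ|/2 = 113.5.
Hole:
Σ = (-10) + (-1) + (27) + (6) = 22
Area = |Σ|/2 = 11.
Net area = 113.5 − 11 = 102.5.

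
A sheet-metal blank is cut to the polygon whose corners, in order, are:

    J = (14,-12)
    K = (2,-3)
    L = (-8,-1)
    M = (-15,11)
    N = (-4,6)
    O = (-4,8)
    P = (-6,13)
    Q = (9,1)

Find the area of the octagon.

Apply the shoelace formula: 2A = Σ (x_i·y_{i+1} − x_{i+1}·y_i), indices taken mod 8.
Σ = (-18) + (-26) + (-103) + (-46) + (-8) + (-4) + (-123) + (-122) = -450
Area = |Σ|/2 = 225.

225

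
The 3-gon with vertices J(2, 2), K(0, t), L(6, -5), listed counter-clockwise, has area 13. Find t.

-1

The doubled signed area Σ (x_i y_{i+1} − x_{i+1} y_i) is linear in t.
With t=0 it equals 22; the coefficient of t is -4 (from the two edges through K).
So -4·t + 22 = 2·13 = 26 ⇒ t = -1.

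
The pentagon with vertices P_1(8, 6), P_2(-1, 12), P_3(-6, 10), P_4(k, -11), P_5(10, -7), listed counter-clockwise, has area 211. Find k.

2

The doubled signed area Σ (x_i y_{i+1} − x_{i+1} y_i) is linear in k.
With k=0 it equals 456; the coefficient of k is -17 (from the two edges through P_4).
So -17·k + 456 = 2·211 = 422 ⇒ k = 2.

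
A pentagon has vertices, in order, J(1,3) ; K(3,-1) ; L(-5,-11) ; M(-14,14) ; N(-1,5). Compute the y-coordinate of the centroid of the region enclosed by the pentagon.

Apply Gauss's area formula. First the cross-terms c_i = x_i·y_{i+1} − x_{i+1}·y_i:
  -10, -38, -224, -56, -8  ⇒  2A = -336, A = -168.
Then Σ (y_i + y_{i+1})·c_i = -1364, so ȳ = -1364 / (6·(-168)) = 341/252.

341/252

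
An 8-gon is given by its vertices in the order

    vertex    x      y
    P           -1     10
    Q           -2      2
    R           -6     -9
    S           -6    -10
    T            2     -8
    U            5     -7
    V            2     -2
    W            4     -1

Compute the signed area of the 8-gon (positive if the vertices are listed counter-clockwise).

98.5

Apply the shoelace (surveyor's) formula: 2A = Σ (x_i·y_{i+1} − x_{i+1}·y_i), indices taken mod 8.
Σ = (18) + (30) + (6) + (68) + (26) + (4) + (6) + (39) = 197
Signed area = Σ/2 = 98.5 (positive ⇒ counter-clockwise traversal).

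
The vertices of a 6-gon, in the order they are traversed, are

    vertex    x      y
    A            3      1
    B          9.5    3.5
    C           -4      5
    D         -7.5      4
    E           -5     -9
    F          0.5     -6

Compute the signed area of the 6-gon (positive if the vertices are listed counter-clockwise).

112.25

Apply the shoelace (surveyor's) formula: 2A = Σ (x_i·y_{i+1} − x_{i+1}·y_i), indices taken mod 6.
A→B: (3)(3.5) − (9.5)(1) = 1
B→C: (9.5)(5) − (-4)(3.5) = 61.5
C→D: (-4)(4) − (-7.5)(5) = 21.5
D→E: (-7.5)(-9) − (-5)(4) = 87.5
E→F: (-5)(-6) − (0.5)(-9) = 34.5
F→A: (0.5)(1) − (3)(-6) = 18.5
Σ = 224.5
Signed area = Σ/2 = 112.25 (positive ⇒ counter-clockwise traversal).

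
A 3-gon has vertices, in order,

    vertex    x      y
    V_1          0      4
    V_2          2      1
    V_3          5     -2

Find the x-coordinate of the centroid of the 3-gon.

7/3

Apply the surveyor's formula. First the cross-terms c_i = x_i·y_{i+1} − x_{i+1}·y_i:
  -8, -9, 20  ⇒  2A = 3, A = 1.5.
Then Σ (x_i + x_{i+1})·c_i = 21, so x̄ = 21 / (6·1.5) = 7/3.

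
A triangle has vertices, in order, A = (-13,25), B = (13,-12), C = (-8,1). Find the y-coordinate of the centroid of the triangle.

14/3

Apply the shoelace (surveyor's) formula. First the cross-terms c_i = x_i·y_{i+1} − x_{i+1}·y_i:
  -169, -83, -187  ⇒  2A = -439, A = -219.5.
Then Σ (y_i + y_{i+1})·c_i = -6146, so ȳ = -6146 / (6·(-219.5)) = 14/3.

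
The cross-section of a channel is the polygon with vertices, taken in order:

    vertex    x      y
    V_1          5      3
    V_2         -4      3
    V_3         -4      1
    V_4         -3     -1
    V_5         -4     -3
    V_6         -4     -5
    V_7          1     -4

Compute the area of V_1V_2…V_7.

Apply the shoelace formula: 2A = Σ (x_i·y_{i+1} − x_{i+1}·y_i), indices taken mod 7.
V_1→V_2: (5)(3) − (-4)(3) = 27
V_2→V_3: (-4)(1) − (-4)(3) = 8
V_3→V_4: (-4)(-1) − (-3)(1) = 7
V_4→V_5: (-3)(-3) − (-4)(-1) = 5
V_5→V_6: (-4)(-5) − (-4)(-3) = 8
V_6→V_7: (-4)(-4) − (1)(-5) = 21
V_7→V_1: (1)(3) − (5)(-4) = 23
Σ = 99
Area = |Σ|/2 = 49.5.

49.5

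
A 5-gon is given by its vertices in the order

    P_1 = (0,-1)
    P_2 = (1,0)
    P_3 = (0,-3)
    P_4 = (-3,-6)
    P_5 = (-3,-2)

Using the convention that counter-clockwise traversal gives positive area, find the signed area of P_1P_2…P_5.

Apply the surveyor's formula: 2A = Σ (x_i·y_{i+1} − x_{i+1}·y_i), indices taken mod 5.
Σ = (1) + (-3) + (-9) + (-12) + (3) = -20
Signed area = Σ/2 = -10 (negative ⇒ clockwise traversal).

-10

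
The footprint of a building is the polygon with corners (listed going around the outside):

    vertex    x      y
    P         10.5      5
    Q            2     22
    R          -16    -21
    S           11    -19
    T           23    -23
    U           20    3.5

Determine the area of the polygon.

Apply Gauss's area formula: 2A = Σ (x_i·y_{i+1} − x_{i+1}·y_i), indices taken mod 6.
Σ = (221) + (310) + (535) + (184) + (540.5) + (63.25) = 1853.75
Area = |Σ|/2 = 926.875.

926.875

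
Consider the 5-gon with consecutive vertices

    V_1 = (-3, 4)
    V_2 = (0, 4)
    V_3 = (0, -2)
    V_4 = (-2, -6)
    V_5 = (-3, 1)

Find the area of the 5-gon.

Apply the surveyor's formula: 2A = Σ (x_i·y_{i+1} − x_{i+1}·y_i), indices taken mod 5.
Cross-terms: -12, 0, -4, -20, -9  ⇒  Σ = -45
Area = |Σ|/2 = 22.5.

22.5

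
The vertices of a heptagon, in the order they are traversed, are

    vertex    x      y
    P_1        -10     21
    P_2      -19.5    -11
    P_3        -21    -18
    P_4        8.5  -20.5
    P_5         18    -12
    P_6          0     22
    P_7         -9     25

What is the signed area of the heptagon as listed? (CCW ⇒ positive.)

1072.5

Σ = (519.5) + (120) + (583.5) + (267) + (396) + (198) + (61) = 2145
Signed area = Σ/2 = 1072.5 (positive ⇒ counter-clockwise traversal).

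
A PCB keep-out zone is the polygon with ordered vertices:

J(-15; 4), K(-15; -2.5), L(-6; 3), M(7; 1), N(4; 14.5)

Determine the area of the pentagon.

170.75

Σ = (97.5) + (-60) + (-27) + (97.5) + (233.5) = 341.5
Area = |Σ|/2 = 170.75.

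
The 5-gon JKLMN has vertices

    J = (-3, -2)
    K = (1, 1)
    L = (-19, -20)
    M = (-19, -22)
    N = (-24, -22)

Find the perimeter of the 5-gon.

70

|JK| = √((4)² + (3)²) = √25 = 5
|KL| = √((-20)² + (-21)²) = √841 = 29
|LM| = √((0)² + (-2)²) = √4 = 2
|MN| = √((-5)² + (0)²) = √25 = 5
|NJ| = √((21)² + (20)²) = √841 = 29
Perimeter = 5 + 29 + 2 + 5 + 29 = 70.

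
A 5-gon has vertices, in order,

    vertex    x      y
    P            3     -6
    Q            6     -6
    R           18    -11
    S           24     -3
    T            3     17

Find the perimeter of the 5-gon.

78

|PQ| = √((3)² + (0)²) = √9 = 3
|QR| = √((12)² + (-5)²) = √169 = 13
|RS| = √((6)² + (8)²) = √100 = 10
|ST| = √((-21)² + (20)²) = √841 = 29
|TP| = √((0)² + (-23)²) = √529 = 23
Perimeter = 3 + 13 + 10 + 29 + 23 = 78.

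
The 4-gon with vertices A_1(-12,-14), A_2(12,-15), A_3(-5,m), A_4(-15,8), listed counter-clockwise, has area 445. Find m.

Write out the shoelace sum; only the two edges meeting at A_3 involve m:
2·Area = [(12·m − (-5)·(-15)) + ((-5)·8 − (-15)·m)] + 654
       = 27·m + 539 = 890
⇒ m = 13.

13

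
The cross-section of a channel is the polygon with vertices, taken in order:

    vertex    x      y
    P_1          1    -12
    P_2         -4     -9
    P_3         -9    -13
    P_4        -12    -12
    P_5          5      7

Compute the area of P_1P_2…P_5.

Apply the shoelace (surveyor's) formula: 2A = Σ (x_i·y_{i+1} − x_{i+1}·y_i), indices taken mod 5.
P_1→P_2: (1)(-9) − (-4)(-12) = -57
P_2→P_3: (-4)(-13) − (-9)(-9) = -29
P_3→P_4: (-9)(-12) − (-12)(-13) = -48
P_4→P_5: (-12)(7) − (5)(-12) = -24
P_5→P_1: (5)(-12) − (1)(7) = -67
Σ = -225
Area = |Σ|/2 = 112.5.

112.5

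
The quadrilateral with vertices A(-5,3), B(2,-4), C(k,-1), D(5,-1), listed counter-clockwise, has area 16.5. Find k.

The doubled signed area Σ (x_i y_{i+1} − x_{i+1} y_i) is linear in k.
With k=0 it equals 27; the coefficient of k is 3 (from the two edges through C).
So 3·k + 27 = 2·16.5 = 33 ⇒ k = 2.

2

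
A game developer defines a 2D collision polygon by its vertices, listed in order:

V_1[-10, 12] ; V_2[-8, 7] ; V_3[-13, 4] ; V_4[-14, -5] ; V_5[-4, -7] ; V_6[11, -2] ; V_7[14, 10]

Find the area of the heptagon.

Apply the shoelace formula: 2A = Σ (x_i·y_{i+1} − x_{i+1}·y_i), indices taken mod 7.
Σ = (26) + (59) + (121) + (78) + (85) + (138) + (268) = 775
Area = |Σ|/2 = 387.5.

387.5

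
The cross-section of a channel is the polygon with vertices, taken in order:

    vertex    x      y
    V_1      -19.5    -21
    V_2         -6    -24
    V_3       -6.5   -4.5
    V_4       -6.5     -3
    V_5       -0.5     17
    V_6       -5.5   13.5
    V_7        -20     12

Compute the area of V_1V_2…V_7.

Cross-terms: 342, -129, -9.75, -112, 86.75, 204, 654  ⇒  Σ = 1036
Area = |Σ|/2 = 518.

518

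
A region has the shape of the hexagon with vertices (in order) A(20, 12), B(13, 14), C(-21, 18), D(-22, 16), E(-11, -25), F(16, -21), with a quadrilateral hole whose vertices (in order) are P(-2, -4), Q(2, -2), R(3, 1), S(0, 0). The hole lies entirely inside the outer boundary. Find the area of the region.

1330.5

Outer boundary:
Apply Gauss's area formula: 2A = Σ (x_i·y_{i+1} − x_{i+1}·y_i), indices taken mod 6.
Σ = (124) + (528) + (60) + (726) + (631) + (612) = 2681
Area = |Σ|/2 = 1340.5.
Hole:
Σ = (12) + (8) + (0) + (0) = 20
Area = |Σ|/2 = 10.
Net area = 1340.5 − 10 = 1330.5.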